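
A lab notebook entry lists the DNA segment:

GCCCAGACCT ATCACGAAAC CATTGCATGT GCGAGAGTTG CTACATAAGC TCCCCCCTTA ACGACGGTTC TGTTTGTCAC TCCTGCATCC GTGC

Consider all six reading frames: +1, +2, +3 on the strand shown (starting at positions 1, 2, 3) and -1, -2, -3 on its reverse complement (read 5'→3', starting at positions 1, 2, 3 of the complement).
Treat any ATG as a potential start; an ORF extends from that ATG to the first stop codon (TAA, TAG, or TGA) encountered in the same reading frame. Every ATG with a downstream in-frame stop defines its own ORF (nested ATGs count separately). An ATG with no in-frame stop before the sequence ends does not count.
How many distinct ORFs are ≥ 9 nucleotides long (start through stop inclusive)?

Reverse complement (5'→3'): GCACGGATGCAGGAGTGACAAACAGAACCGTCGTTAAGGGGGGAGCTTATGTAGCAACTCTCGCACATGCAATGGTTTCGTGATAGGTCTGGGC
Frame +1: GCC CAG ACC TAT CAC GAA ACC ATT GCA TGT GCG AGA GTT GCT ACA TAA GCT CCC CCC TTA ACG ACG GTT CTG TTT GTC ACT CCT GCA TCC GTG — no ATG→stop ORF.
Frame +2: CCC AGA CCT ATC ACG AAA CCA TTG CAT GTG CGA GAG TTG CTA CAT AAG CTC CCC CCT TAA CGA CGG TTC TGT TTG TCA CTC CTG CAT CCG TGC — no ATG→stop ORF.
Frame +3: CCA GAC CTA TCA CGA AAC CAT TGC ATG TGC GAG AGT TGC TAC ATA AGC TCC CCC CTT AAC GAC GGT TCT GTT TGT CAC TCC TGC ATC CGT — no ATG→stop ORF.
Frame -1: GCA CGG ATG CAG GAG TGA CAA ACA GAA CCG TCG TTA AGG GGG GAG CTT ATG TAG CAA CTC TCG CAC ATG CAA TGG TTT CGT GAT AGG TCT GGG — ATG at 7, stop TGA at 16 → 12 nt; ATG at 49, stop TAG at 52 → 6 nt.
Frame -2: CAC GGA TGC AGG AGT GAC AAA CAG AAC CGT CGT TAA GGG GGG AGC TTA TGT AGC AAC TCT CGC ACA TGC AAT GGT TTC GTG ATA GGT CTG GGC — no ATG→stop ORF.
Frame -3: ACG GAT GCA GGA GTG ACA AAC AGA ACC GTC GTT AAG GGG GGA GCT TAT GTA GCA ACT CTC GCA CAT GCA ATG GTT TCG TGA TAG GTC TGG — ATG at 72, stop TGA at 81 → 12 nt.
ORFs ≥ 9 nucleotides: frame -1 7–18 (12 nucleotides), frame -3 72–83 (12 nucleotides). Count = 2.

2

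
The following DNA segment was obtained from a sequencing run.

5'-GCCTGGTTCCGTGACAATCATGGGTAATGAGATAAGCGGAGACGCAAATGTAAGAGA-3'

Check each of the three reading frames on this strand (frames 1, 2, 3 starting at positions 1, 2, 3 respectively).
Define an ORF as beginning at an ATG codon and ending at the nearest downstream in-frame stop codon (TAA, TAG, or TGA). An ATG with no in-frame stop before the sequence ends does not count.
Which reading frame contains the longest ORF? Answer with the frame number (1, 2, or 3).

Frame 1: GCC TGG TTC CGT GAC AAT CAT GGG TAA TGA GAT AAG CGG AGA CGC AAA TGT AAG AGA — no ATG→stop ORF.
Frame 2: CCT GGT TCC GTG ACA ATC ATG GGT AAT GAG ATA AGC GGA GAC GCA AAT GTA AGA — no ATG→stop ORF.
Frame 3: CTG GTT CCG TGA CAA TCA TGG GTA ATG AGA TAA GCG GAG ACG CAA ATG TAA GAG — ATG at 27, stop TAA at 33 → 9 nt; ATG at 48, stop TAA at 51 → 6 nt.
Longest ORF is 9 nt in frame 3 (positions 27–35).

3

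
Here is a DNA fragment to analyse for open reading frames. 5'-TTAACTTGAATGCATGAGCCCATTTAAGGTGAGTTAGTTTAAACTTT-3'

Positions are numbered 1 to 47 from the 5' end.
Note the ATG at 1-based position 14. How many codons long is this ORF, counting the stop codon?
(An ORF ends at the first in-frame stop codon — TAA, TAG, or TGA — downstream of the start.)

8

Codons from position 14: ATG (14–16), AGC (17–19), CCA (20–22), TTT (23–25), AAG (26–28), GTG (29–31), AGT (32–34), TAG (35–37).
TAG is the first in-frame stop; that's 8 codons including the stop.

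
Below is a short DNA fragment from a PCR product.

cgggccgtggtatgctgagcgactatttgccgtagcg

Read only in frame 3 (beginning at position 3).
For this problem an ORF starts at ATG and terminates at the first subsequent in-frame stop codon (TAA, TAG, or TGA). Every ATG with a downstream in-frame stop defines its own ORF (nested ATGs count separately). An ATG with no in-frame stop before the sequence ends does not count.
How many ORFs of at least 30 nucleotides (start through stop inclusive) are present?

Frame 3: GGC CGT GGT ATG CTG AGC GAC TAT TTG CCG TAG — ATG at 12, stop TAG at 33 → 24 nt.
No ORF reaches 30 nucleotides. Count = 0.

0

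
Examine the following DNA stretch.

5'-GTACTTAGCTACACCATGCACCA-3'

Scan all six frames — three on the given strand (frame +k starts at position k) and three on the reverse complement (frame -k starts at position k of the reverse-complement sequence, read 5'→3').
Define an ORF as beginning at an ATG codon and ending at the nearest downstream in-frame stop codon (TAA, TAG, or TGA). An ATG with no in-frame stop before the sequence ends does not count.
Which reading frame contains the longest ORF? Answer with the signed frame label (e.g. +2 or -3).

-1

Reverse complement (5'→3'): TGGTGCATGGTGTAGCTAAGTAC
Frame +1: GTA CTT AGC TAC ACC ATG CAC — no ATG→stop ORF.
Frame +2: TAC TTA GCT ACA CCA TGC ACC — no ATG→stop ORF.
Frame +3: ACT TAG CTA CAC CAT GCA CCA — no ATG→stop ORF.
Frame -1: TGG TGC ATG GTG TAG CTA AGT — ATG at 7, stop TAG at 13 → 9 nt.
Frame -2: GGT GCA TGG TGT AGC TAA GTA — no ATG→stop ORF.
Frame -3: GTG CAT GGT GTA GCT AAG TAC — no ATG→stop ORF.
Longest ORF is 9 nt in frame -1 (positions 7–15).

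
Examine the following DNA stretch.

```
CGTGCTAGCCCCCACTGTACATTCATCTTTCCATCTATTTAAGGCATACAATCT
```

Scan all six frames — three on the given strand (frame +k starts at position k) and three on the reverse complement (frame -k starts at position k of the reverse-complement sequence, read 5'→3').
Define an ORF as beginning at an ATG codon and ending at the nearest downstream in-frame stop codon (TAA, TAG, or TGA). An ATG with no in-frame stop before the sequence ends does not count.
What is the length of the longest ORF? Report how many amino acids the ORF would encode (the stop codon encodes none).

Reverse complement (5'→3'): AGATTGTATGCCTTAAATAGATGGAAAGATGAATGTACAGTGGGGGCTAGCACG
Frame +1: CGT GCT AGC CCC CAC TGT ACA TTC ATC TTT CCA TCT ATT TAA GGC ATA CAA TCT — no ATG→stop ORF.
Frame +2: GTG CTA GCC CCC ACT GTA CAT TCA TCT TTC CAT CTA TTT AAG GCA TAC AAT — no ATG→stop ORF.
Frame +3: TGC TAG CCC CCA CTG TAC ATT CAT CTT TCC ATC TAT TTA AGG CAT ACA ATC — no ATG→stop ORF.
Frame -1: AGA TTG TAT GCC TTA AAT AGA TGG AAA GAT GAA TGT ACA GTG GGG GCT AGC ACG — no ATG→stop ORF.
Frame -2: GAT TGT ATG CCT TAA ATA GAT GGA AAG ATG AAT GTA CAG TGG GGG CTA GCA — ATG at 8, stop TAA at 14 → 9 nt.
Frame -3: ATT GTA TGC CTT AAA TAG ATG GAA AGA TGA ATG TAC AGT GGG GGC TAG CAC — ATG at 21, stop TGA at 30 → 12 nt; ATG at 33, stop TAG at 48 → 18 nt.
Longest: frame -3, positions 33–50, 18 nt = 6 codons = 5 aa. → 5 amino acids.

5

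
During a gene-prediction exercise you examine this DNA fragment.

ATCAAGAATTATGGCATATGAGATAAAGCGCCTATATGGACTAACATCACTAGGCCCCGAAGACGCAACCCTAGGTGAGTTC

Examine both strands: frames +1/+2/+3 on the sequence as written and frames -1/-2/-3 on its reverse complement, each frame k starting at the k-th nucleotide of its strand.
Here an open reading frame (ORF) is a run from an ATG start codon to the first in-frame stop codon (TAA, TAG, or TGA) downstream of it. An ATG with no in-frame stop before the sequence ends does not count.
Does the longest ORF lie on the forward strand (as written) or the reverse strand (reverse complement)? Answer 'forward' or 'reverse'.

Reverse complement (5'→3'): GAACTCACCTAGGGTTGCGTCTTCGGGGCCTAGTGATGTTAGTCCATATAGGCGCTTTATCTCATATGCCATAATTCTTGAT
Frame +1: ATC AAG AAT TAT GGC ATA TGA GAT AAA GCG CCT ATA TGG ACT AAC ATC ACT AGG CCC CGA AGA CGC AAC CCT AGG TGA GTT — no ATG→stop ORF.
Frame +2: TCA AGA ATT ATG GCA TAT GAG ATA AAG CGC CTA TAT GGA CTA ACA TCA CTA GGC CCC GAA GAC GCA ACC CTA GGT GAG TTC — no ATG→stop ORF.
Frame +3: CAA GAA TTA TGG CAT ATG AGA TAA AGC GCC TAT ATG GAC TAA CAT CAC TAG GCC CCG AAG ACG CAA CCC TAG GTG AGT — ATG at 18, stop TAA at 24 → 9 nt; ATG at 36, stop TAA at 42 → 9 nt.
Frame -1: GAA CTC ACC TAG GGT TGC GTC TTC GGG GCC TAG TGA TGT TAG TCC ATA TAG GCG CTT TAT CTC ATA TGC CAT AAT TCT TGA — no ATG→stop ORF.
Frame -2: AAC TCA CCT AGG GTT GCG TCT TCG GGG CCT AGT GAT GTT AGT CCA TAT AGG CGC TTT ATC TCA TAT GCC ATA ATT CTT GAT — no ATG→stop ORF.
Frame -3: ACT CAC CTA GGG TTG CGT CTT CGG GGC CTA GTG ATG TTA GTC CAT ATA GGC GCT TTA TCT CAT ATG CCA TAA TTC TTG — ATG at 36, stop TAA at 72 → 39 nt; ATG at 66, stop TAA at 72 → 9 nt.
Forward-strand max 9 nt; reverse-strand max 39 nt. The reverse strand has the longer ORF.

reverse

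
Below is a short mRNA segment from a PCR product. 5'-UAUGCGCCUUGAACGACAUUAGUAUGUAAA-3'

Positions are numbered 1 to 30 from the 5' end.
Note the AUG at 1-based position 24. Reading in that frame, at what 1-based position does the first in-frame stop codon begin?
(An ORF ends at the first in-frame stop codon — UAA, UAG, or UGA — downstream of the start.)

27

Codons from position 24: AUG (24–26), UAA (27–29).
UAA is a stop codon; it begins at position 27.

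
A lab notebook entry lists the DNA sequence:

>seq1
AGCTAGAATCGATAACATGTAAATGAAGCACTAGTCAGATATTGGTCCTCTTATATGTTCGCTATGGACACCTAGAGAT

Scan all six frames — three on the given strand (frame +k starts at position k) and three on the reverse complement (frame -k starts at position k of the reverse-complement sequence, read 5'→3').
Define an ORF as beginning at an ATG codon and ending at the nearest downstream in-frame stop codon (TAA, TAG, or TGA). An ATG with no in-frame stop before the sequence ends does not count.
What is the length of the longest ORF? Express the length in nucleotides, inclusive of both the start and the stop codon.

Reverse complement (5'→3'): ATCTCTAGGTGTCCATAGCGAACATATAAGAGGACCAATATCTGACTAGTGCTTCATTTACATGTTATCGATTCTAGCT
Frame +1: AGC TAG AAT CGA TAA CAT GTA AAT GAA GCA CTA GTC AGA TAT TGG TCC TCT TAT ATG TTC GCT ATG GAC ACC TAG AGA — ATG at 55, stop TAG at 73 → 21 nt; ATG at 64, stop TAG at 73 → 12 nt.
Frame +2: GCT AGA ATC GAT AAC ATG TAA ATG AAG CAC TAG TCA GAT ATT GGT CCT CTT ATA TGT TCG CTA TGG ACA CCT AGA GAT — ATG at 17, stop TAA at 20 → 6 nt; ATG at 23, stop TAG at 32 → 12 nt.
Frame +3: CTA GAA TCG ATA ACA TGT AAA TGA AGC ACT AGT CAG ATA TTG GTC CTC TTA TAT GTT CGC TAT GGA CAC CTA GAG — no ATG→stop ORF.
Frame -1: ATC TCT AGG TGT CCA TAG CGA ACA TAT AAG AGG ACC AAT ATC TGA CTA GTG CTT CAT TTA CAT GTT ATC GAT TCT AGC — no ATG→stop ORF.
Frame -2: TCT CTA GGT GTC CAT AGC GAA CAT ATA AGA GGA CCA ATA TCT GAC TAG TGC TTC ATT TAC ATG TTA TCG ATT CTA GCT — no ATG→stop ORF.
Frame -3: CTC TAG GTG TCC ATA GCG AAC ATA TAA GAG GAC CAA TAT CTG ACT AGT GCT TCA TTT ACA TGT TAT CGA TTC TAG — no ATG→stop ORF.
Longest: frame +1, positions 55–75, 21 nt = 7 codons = 6 aa. → 21 nucleotides.

21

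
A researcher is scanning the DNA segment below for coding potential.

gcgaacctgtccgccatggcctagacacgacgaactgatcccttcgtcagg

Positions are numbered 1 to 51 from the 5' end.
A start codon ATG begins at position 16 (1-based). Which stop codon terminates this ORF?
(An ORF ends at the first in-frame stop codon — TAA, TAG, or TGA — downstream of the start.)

Codons from position 16: ATG (16–18), GCC (19–21), TAG (22–24).
The first in-frame stop codon is TAG.

TAG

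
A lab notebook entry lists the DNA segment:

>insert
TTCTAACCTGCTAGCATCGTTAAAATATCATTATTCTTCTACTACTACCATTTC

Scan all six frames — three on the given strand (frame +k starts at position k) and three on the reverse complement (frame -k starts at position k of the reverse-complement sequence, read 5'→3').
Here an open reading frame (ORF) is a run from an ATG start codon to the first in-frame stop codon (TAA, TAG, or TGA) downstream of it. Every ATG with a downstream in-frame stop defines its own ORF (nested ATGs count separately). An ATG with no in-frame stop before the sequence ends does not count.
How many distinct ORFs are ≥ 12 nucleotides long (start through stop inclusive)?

3

Reverse complement (5'→3'): GAAATGGTAGTAGTAGAAGAATAATGATATTTTAACGATGCTAGCAGGTTAGAA
Frame +1: TTC TAA CCT GCT AGC ATC GTT AAA ATA TCA TTA TTC TTC TAC TAC TAC CAT TTC — no ATG→stop ORF.
Frame +2: TCT AAC CTG CTA GCA TCG TTA AAA TAT CAT TAT TCT TCT ACT ACT ACC ATT — no ATG→stop ORF.
Frame +3: CTA ACC TGC TAG CAT CGT TAA AAT ATC ATT ATT CTT CTA CTA CTA CCA TTT — no ATG→stop ORF.
Frame -1: GAA ATG GTA GTA GTA GAA GAA TAA TGA TAT TTT AAC GAT GCT AGC AGG TTA GAA — ATG at 4, stop TAA at 22 → 21 nt.
Frame -2: AAA TGG TAG TAG TAG AAG AAT AAT GAT ATT TTA ACG ATG CTA GCA GGT TAG — ATG at 38, stop TAG at 50 → 15 nt.
Frame -3: AAT GGT AGT AGT AGA AGA ATA ATG ATA TTT TAA CGA TGC TAG CAG GTT AGA — ATG at 24, stop TAA at 33 → 12 nt.
ORFs ≥ 12 nucleotides: frame -1 4–24 (21 nucleotides), frame -2 38–52 (15 nucleotides), frame -3 24–35 (12 nucleotides). Count = 3.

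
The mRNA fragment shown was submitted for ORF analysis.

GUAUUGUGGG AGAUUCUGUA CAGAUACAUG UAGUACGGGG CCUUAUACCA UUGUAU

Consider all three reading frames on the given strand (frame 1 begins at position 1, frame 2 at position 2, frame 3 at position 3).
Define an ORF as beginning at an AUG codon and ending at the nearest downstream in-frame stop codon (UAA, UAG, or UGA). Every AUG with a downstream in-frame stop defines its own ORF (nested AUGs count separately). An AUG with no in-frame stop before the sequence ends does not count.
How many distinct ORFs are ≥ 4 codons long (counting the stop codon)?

Frame 1: GUA UUG UGG GAG AUU CUG UAC AGA UAC AUG UAG UAC GGG GCC UUA UAC CAU UGU — AUG at 28, stop UAG at 31 → 6 nt.
Frame 2: UAU UGU GGG AGA UUC UGU ACA GAU ACA UGU AGU ACG GGG CCU UAU ACC AUU GUA — no AUG→stop ORF.
Frame 3: AUU GUG GGA GAU UCU GUA CAG AUA CAU GUA GUA CGG GGC CUU AUA CCA UUG UAU — no AUG→stop ORF.
No ORF reaches 4 codons. Count = 0.

0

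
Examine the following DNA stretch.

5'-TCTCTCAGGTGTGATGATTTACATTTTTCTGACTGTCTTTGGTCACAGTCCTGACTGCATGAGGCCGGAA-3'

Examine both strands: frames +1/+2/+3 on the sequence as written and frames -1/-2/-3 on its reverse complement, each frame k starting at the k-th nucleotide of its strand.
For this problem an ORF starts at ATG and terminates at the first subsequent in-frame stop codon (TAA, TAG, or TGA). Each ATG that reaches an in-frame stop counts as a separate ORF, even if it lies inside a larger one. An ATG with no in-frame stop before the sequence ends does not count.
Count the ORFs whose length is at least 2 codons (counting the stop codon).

2

Reverse complement (5'→3'): TTCCGGCCTCATGCAGTCAGGACTGTGACCAAAGACAGTCAGAAAAATGTAAATCATCACACCTGAGAGA
Frame +1: TCT CTC AGG TGT GAT GAT TTA CAT TTT TCT GAC TGT CTT TGG TCA CAG TCC TGA CTG CAT GAG GCC GGA — no ATG→stop ORF.
Frame +2: CTC TCA GGT GTG ATG ATT TAC ATT TTT CTG ACT GTC TTT GGT CAC AGT CCT GAC TGC ATG AGG CCG GAA — no ATG→stop ORF.
Frame +3: TCT CAG GTG TGA TGA TTT ACA TTT TTC TGA CTG TCT TTG GTC ACA GTC CTG ACT GCA TGA GGC CGG — no ATG→stop ORF.
Frame -1: TTC CGG CCT CAT GCA GTC AGG ACT GTG ACC AAA GAC AGT CAG AAA AAT GTA AAT CAT CAC ACC TGA GAG — no ATG→stop ORF.
Frame -2: TCC GGC CTC ATG CAG TCA GGA CTG TGA CCA AAG ACA GTC AGA AAA ATG TAA ATC ATC ACA CCT GAG AGA — ATG at 11, stop TGA at 26 → 18 nt; ATG at 47, stop TAA at 50 → 6 nt.
Frame -3: CCG GCC TCA TGC AGT CAG GAC TGT GAC CAA AGA CAG TCA GAA AAA TGT AAA TCA TCA CAC CTG AGA — no ATG→stop ORF.
ORFs ≥ 2 codons: frame -2 11–28 (6 codons), frame -2 47–52 (2 codons). Count = 2.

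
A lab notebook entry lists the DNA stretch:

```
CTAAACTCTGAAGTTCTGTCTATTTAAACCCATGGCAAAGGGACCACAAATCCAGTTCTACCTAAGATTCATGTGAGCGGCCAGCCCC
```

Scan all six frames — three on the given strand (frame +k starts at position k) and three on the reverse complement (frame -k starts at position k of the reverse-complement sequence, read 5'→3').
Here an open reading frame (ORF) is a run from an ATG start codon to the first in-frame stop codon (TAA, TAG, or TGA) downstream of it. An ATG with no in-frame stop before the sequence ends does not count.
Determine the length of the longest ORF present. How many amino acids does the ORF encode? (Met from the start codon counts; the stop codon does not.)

Reverse complement (5'→3'): GGGGCTGGCCGCTCACATGAATCTTAGGTAGAACTGGATTTGTGGTCCCTTTGCCATGGGTTTAAATAGACAGAACTTCAGAGTTTAG
Frame +1: CTA AAC TCT GAA GTT CTG TCT ATT TAA ACC CAT GGC AAA GGG ACC ACA AAT CCA GTT CTA CCT AAG ATT CAT GTG AGC GGC CAG CCC — no ATG→stop ORF.
Frame +2: TAA ACT CTG AAG TTC TGT CTA TTT AAA CCC ATG GCA AAG GGA CCA CAA ATC CAG TTC TAC CTA AGA TTC ATG TGA GCG GCC AGC CCC — ATG at 32, stop TGA at 74 → 45 nt; ATG at 71, stop TGA at 74 → 6 nt.
Frame +3: AAA CTC TGA AGT TCT GTC TAT TTA AAC CCA TGG CAA AGG GAC CAC AAA TCC AGT TCT ACC TAA GAT TCA TGT GAG CGG CCA GCC — no ATG→stop ORF.
Frame -1: GGG GCT GGC CGC TCA CAT GAA TCT TAG GTA GAA CTG GAT TTG TGG TCC CTT TGC CAT GGG TTT AAA TAG ACA GAA CTT CAG AGT TTA — no ATG→stop ORF.
Frame -2: GGG CTG GCC GCT CAC ATG AAT CTT AGG TAG AAC TGG ATT TGT GGT CCC TTT GCC ATG GGT TTA AAT AGA CAG AAC TTC AGA GTT TAG — ATG at 17, stop TAG at 29 → 15 nt; ATG at 56, stop TAG at 86 → 33 nt.
Frame -3: GGC TGG CCG CTC ACA TGA ATC TTA GGT AGA ACT GGA TTT GTG GTC CCT TTG CCA TGG GTT TAA ATA GAC AGA ACT TCA GAG TTT — no ATG→stop ORF.
Longest: frame +2, positions 32–76, 45 nt = 15 codons = 14 aa. → 14 amino acids.

14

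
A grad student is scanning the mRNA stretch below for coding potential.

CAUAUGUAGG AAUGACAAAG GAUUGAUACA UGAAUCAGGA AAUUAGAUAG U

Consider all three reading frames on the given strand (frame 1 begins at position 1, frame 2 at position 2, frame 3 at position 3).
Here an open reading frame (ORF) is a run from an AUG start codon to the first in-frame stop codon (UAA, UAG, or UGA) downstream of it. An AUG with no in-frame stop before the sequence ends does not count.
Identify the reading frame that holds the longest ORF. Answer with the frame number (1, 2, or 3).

3

Frame 1: CAU AUG UAG GAA UGA CAA AGG AUU GAU ACA UGA AUC AGG AAA UUA GAU AGU — AUG at 4, stop UAG at 7 → 6 nt.
Frame 2: AUA UGU AGG AAU GAC AAA GGA UUG AUA CAU GAA UCA GGA AAU UAG AUA — no AUG→stop ORF.
Frame 3: UAU GUA GGA AUG ACA AAG GAU UGA UAC AUG AAU CAG GAA AUU AGA UAG — AUG at 12, stop UGA at 24 → 15 nt; AUG at 30, stop UAG at 48 → 21 nt.
Longest ORF is 21 nt in frame 3 (positions 30–50).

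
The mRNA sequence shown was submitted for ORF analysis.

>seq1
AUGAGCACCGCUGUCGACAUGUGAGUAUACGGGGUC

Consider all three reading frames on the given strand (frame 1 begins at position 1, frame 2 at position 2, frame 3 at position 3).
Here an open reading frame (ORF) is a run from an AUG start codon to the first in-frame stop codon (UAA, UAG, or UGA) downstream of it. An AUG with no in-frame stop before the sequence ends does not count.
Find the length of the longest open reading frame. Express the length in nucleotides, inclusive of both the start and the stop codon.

Frame 1: AUG AGC ACC GCU GUC GAC AUG UGA GUA UAC GGG GUC — AUG at 1, stop UGA at 22 → 24 nt; AUG at 19, stop UGA at 22 → 6 nt.
Frame 2: UGA GCA CCG CUG UCG ACA UGU GAG UAU ACG GGG — no AUG→stop ORF.
Frame 3: GAG CAC CGC UGU CGA CAU GUG AGU AUA CGG GGU — no AUG→stop ORF.
Longest: frame 1, positions 1–24, 24 nt = 8 codons = 7 aa. → 24 nucleotides.

24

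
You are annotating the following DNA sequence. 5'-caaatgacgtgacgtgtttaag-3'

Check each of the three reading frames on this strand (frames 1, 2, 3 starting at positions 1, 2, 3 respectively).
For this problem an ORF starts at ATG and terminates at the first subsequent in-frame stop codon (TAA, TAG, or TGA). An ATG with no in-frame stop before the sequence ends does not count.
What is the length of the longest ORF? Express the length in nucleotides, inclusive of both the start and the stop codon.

Frame 1: CAA ATG ACG TGA CGT GTT TAA — ATG at 4, stop TGA at 10 → 9 nt.
Frame 2: AAA TGA CGT GAC GTG TTT AAG — no ATG→stop ORF.
Frame 3: AAT GAC GTG ACG TGT TTA — no ATG→stop ORF.
Longest: frame 1, positions 4–12, 9 nt = 3 codons = 2 aa. → 9 nucleotides.

9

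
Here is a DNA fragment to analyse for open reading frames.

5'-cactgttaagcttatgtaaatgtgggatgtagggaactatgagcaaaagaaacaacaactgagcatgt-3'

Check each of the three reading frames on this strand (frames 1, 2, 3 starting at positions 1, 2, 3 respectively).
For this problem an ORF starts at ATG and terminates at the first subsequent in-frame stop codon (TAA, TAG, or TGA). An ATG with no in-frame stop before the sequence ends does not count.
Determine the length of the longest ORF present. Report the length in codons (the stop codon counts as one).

Frame 1: CAC TGT TAA GCT TAT GTA AAT GTG GGA TGT AGG GAA CTA TGA GCA AAA GAA ACA ACA ACT GAG CAT — no ATG→stop ORF.
Frame 2: ACT GTT AAG CTT ATG TAA ATG TGG GAT GTA GGG AAC TAT GAG CAA AAG AAA CAA CAA CTG AGC ATG — ATG at 14, stop TAA at 17 → 6 nt.
Frame 3: CTG TTA AGC TTA TGT AAA TGT GGG ATG TAG GGA ACT ATG AGC AAA AGA AAC AAC AAC TGA GCA TGT — ATG at 27, stop TAG at 30 → 6 nt; ATG at 39, stop TGA at 60 → 24 nt.
Longest: frame 3, positions 39–62, 24 nt = 8 codons = 7 aa. → 8 codons.

8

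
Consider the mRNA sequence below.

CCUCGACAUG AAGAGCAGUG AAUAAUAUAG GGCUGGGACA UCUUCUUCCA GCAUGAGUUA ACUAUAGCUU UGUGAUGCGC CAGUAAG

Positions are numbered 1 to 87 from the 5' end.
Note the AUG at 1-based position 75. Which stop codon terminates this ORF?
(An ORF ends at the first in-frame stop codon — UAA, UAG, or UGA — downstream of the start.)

UAA

Codons from position 75: AUG (75–77), CGC (78–80), CAG (81–83), UAA (84–86).
The first in-frame stop codon is UAA.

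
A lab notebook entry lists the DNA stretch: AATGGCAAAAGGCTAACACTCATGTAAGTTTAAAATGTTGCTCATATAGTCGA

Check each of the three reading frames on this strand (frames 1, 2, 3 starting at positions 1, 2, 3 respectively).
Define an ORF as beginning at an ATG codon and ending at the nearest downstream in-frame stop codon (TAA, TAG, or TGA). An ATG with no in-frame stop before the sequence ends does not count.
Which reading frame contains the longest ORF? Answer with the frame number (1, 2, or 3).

Frame 1: AAT GGC AAA AGG CTA ACA CTC ATG TAA GTT TAA AAT GTT GCT CAT ATA GTC — ATG at 22, stop TAA at 25 → 6 nt.
Frame 2: ATG GCA AAA GGC TAA CAC TCA TGT AAG TTT AAA ATG TTG CTC ATA TAG TCG — ATG at 2, stop TAA at 14 → 15 nt; ATG at 35, stop TAG at 47 → 15 nt.
Frame 3: TGG CAA AAG GCT AAC ACT CAT GTA AGT TTA AAA TGT TGC TCA TAT AGT CGA — no ATG→stop ORF.
Longest ORF is 15 nt in frame 2 (positions 2–16).

2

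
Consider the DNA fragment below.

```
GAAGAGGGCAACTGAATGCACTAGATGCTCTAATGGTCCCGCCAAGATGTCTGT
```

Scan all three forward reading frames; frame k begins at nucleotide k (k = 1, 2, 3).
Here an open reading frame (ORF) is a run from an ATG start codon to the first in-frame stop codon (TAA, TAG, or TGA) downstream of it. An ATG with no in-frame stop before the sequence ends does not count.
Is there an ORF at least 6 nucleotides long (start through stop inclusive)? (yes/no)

yes

Frame 1: GAA GAG GGC AAC TGA ATG CAC TAG ATG CTC TAA TGG TCC CGC CAA GAT GTC TGT — ATG at 16, stop TAG at 22 → 9 nt; ATG at 25, stop TAA at 31 → 9 nt.
Frame 2: AAG AGG GCA ACT GAA TGC ACT AGA TGC TCT AAT GGT CCC GCC AAG ATG TCT — no ATG→stop ORF.
Frame 3: AGA GGG CAA CTG AAT GCA CTA GAT GCT CTA ATG GTC CCG CCA AGA TGT CTG — no ATG→stop ORF.
Frame 1 has an ORF of 9 nucleotides (positions 16–24) ≥ 6, so yes.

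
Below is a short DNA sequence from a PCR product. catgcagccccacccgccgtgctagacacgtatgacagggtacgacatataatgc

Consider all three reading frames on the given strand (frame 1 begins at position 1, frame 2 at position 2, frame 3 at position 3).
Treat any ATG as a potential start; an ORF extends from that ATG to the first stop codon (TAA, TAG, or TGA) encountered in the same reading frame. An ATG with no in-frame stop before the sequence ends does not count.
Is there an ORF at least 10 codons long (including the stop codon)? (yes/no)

Frame 1: CAT GCA GCC CCA CCC GCC GTG CTA GAC ACG TAT GAC AGG GTA CGA CAT ATA ATG — no ATG→stop ORF.
Frame 2: ATG CAG CCC CAC CCG CCG TGC TAG ACA CGT ATG ACA GGG TAC GAC ATA TAA TGC — ATG at 2, stop TAG at 23 → 24 nt; ATG at 32, stop TAA at 50 → 21 nt.
Frame 3: TGC AGC CCC ACC CGC CGT GCT AGA CAC GTA TGA CAG GGT ACG ACA TAT AAT — no ATG→stop ORF.
Largest ORF found is 8 codons < 10, so no.

no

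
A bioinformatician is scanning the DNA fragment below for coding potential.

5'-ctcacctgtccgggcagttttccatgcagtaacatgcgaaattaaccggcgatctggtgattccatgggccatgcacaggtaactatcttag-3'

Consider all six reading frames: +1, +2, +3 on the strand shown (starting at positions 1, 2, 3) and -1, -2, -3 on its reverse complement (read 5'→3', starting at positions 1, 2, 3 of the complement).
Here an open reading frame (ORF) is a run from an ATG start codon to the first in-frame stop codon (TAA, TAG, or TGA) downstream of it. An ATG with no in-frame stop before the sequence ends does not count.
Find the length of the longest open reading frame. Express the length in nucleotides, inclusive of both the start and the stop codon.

72

Reverse complement (5'→3'): CTAAGATAGTTACCTGTGCATGGCCCATGGAATCACCAGATCGCCGGTTAATTTCGCATGTTACTGCATGGAAAACTGCCCGGACAGGTGAG
Frame +1: CTC ACC TGT CCG GGC AGT TTT CCA TGC AGT AAC ATG CGA AAT TAA CCG GCG ATC TGG TGA TTC CAT GGG CCA TGC ACA GGT AAC TAT CTT — ATG at 34, stop TAA at 43 → 12 nt.
Frame +2: TCA CCT GTC CGG GCA GTT TTC CAT GCA GTA ACA TGC GAA ATT AAC CGG CGA TCT GGT GAT TCC ATG GGC CAT GCA CAG GTA ACT ATC TTA — no ATG→stop ORF.
Frame +3: CAC CTG TCC GGG CAG TTT TCC ATG CAG TAA CAT GCG AAA TTA ACC GGC GAT CTG GTG ATT CCA TGG GCC ATG CAC AGG TAA CTA TCT TAG — ATG at 24, stop TAA at 30 → 9 nt; ATG at 72, stop TAA at 81 → 12 nt.
Frame -1: CTA AGA TAG TTA CCT GTG CAT GGC CCA TGG AAT CAC CAG ATC GCC GGT TAA TTT CGC ATG TTA CTG CAT GGA AAA CTG CCC GGA CAG GTG — no ATG→stop ORF.
Frame -2: TAA GAT AGT TAC CTG TGC ATG GCC CAT GGA ATC ACC AGA TCG CCG GTT AAT TTC GCA TGT TAC TGC ATG GAA AAC TGC CCG GAC AGG TGA — ATG at 20, stop TGA at 89 → 72 nt; ATG at 68, stop TGA at 89 → 24 nt.
Frame -3: AAG ATA GTT ACC TGT GCA TGG CCC ATG GAA TCA CCA GAT CGC CGG TTA ATT TCG CAT GTT ACT GCA TGG AAA ACT GCC CGG ACA GGT GAG — no ATG→stop ORF.
Longest: frame -2, positions 20–91, 72 nt = 24 codons = 23 aa. → 72 nucleotides.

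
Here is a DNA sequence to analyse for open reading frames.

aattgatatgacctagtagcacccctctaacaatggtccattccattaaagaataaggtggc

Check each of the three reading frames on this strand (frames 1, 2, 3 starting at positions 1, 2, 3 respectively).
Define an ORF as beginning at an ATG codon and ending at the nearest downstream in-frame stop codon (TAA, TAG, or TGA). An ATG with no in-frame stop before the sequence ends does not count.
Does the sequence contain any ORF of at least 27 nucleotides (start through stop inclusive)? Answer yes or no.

Frame 1: AAT TGA TAT GAC CTA GTA GCA CCC CTC TAA CAA TGG TCC ATT CCA TTA AAG AAT AAG GTG — no ATG→stop ORF.
Frame 2: ATT GAT ATG ACC TAG TAG CAC CCC TCT AAC AAT GGT CCA TTC CAT TAA AGA ATA AGG TGG — ATG at 8, stop TAG at 14 → 9 nt.
Frame 3: TTG ATA TGA CCT AGT AGC ACC CCT CTA ACA ATG GTC CAT TCC ATT AAA GAA TAA GGT GGC — ATG at 33, stop TAA at 54 → 24 nt.
Largest ORF found is 24 nucleotides < 27, so no.

no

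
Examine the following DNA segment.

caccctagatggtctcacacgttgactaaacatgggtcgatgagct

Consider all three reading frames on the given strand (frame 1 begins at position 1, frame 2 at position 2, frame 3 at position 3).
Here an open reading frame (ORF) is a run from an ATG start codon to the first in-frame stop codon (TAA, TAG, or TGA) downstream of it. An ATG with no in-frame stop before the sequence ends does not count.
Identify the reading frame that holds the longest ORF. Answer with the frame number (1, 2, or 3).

3

Frame 1: CAC CCT AGA TGG TCT CAC ACG TTG ACT AAA CAT GGG TCG ATG AGC — no ATG→stop ORF.
Frame 2: ACC CTA GAT GGT CTC ACA CGT TGA CTA AAC ATG GGT CGA TGA GCT — ATG at 32, stop TGA at 41 → 12 nt.
Frame 3: CCC TAG ATG GTC TCA CAC GTT GAC TAA ACA TGG GTC GAT GAG — ATG at 9, stop TAA at 27 → 21 nt.
Longest ORF is 21 nt in frame 3 (positions 9–29).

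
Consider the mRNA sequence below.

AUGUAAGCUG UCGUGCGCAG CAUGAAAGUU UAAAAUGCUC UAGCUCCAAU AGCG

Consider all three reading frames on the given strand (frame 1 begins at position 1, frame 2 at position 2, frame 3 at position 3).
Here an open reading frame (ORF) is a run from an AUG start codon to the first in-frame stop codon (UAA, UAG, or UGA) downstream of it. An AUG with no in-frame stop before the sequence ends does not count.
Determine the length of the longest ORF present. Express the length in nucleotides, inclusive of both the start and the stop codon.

Frame 1: AUG UAA GCU GUC GUG CGC AGC AUG AAA GUU UAA AAU GCU CUA GCU CCA AUA GCG — AUG at 1, stop UAA at 4 → 6 nt; AUG at 22, stop UAA at 31 → 12 nt.
Frame 2: UGU AAG CUG UCG UGC GCA GCA UGA AAG UUU AAA AUG CUC UAG CUC CAA UAG — AUG at 35, stop UAG at 41 → 9 nt.
Frame 3: GUA AGC UGU CGU GCG CAG CAU GAA AGU UUA AAA UGC UCU AGC UCC AAU AGC — no AUG→stop ORF.
Longest: frame 1, positions 22–33, 12 nt = 4 codons = 3 aa. → 12 nucleotides.

12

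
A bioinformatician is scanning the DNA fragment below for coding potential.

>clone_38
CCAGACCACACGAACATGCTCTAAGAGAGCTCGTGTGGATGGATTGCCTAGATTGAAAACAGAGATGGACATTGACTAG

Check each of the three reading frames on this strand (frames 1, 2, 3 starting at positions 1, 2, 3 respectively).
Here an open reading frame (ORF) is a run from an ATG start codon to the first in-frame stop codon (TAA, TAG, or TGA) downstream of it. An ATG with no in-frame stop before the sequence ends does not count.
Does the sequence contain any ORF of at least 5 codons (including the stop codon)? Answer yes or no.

Frame 1: CCA GAC CAC ACG AAC ATG CTC TAA GAG AGC TCG TGT GGA TGG ATT GCC TAG ATT GAA AAC AGA GAT GGA CAT TGA CTA — ATG at 16, stop TAA at 22 → 9 nt.
Frame 2: CAG ACC ACA CGA ACA TGC TCT AAG AGA GCT CGT GTG GAT GGA TTG CCT AGA TTG AAA ACA GAG ATG GAC ATT GAC TAG — ATG at 65, stop TAG at 77 → 15 nt.
Frame 3: AGA CCA CAC GAA CAT GCT CTA AGA GAG CTC GTG TGG ATG GAT TGC CTA GAT TGA AAA CAG AGA TGG ACA TTG ACT — ATG at 39, stop TGA at 54 → 18 nt.
Frame 2 has an ORF of 5 codons (positions 65–79) ≥ 5, so yes.

yes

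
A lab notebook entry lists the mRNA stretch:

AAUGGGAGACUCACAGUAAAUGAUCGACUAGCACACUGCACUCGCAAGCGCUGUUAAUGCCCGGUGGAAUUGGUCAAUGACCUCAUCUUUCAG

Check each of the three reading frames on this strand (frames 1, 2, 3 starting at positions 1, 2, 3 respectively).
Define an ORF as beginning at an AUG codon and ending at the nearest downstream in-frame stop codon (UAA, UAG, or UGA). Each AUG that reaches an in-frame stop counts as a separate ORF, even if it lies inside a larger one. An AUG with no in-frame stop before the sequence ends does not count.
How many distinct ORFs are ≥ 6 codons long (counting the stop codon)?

2

Frame 1: AAU GGG AGA CUC ACA GUA AAU GAU CGA CUA GCA CAC UGC ACU CGC AAG CGC UGU UAA UGC CCG GUG GAA UUG GUC AAU GAC CUC AUC UUU CAG — no AUG→stop ORF.
Frame 2: AUG GGA GAC UCA CAG UAA AUG AUC GAC UAG CAC ACU GCA CUC GCA AGC GCU GUU AAU GCC CGG UGG AAU UGG UCA AUG ACC UCA UCU UUC — AUG at 2, stop UAA at 17 → 18 nt; AUG at 20, stop UAG at 29 → 12 nt.
Frame 3: UGG GAG ACU CAC AGU AAA UGA UCG ACU AGC ACA CUG CAC UCG CAA GCG CUG UUA AUG CCC GGU GGA AUU GGU CAA UGA CCU CAU CUU UCA — AUG at 57, stop UGA at 78 → 24 nt.
ORFs ≥ 6 codons: frame 2 2–19 (6 codons), frame 3 57–80 (8 codons). Count = 2.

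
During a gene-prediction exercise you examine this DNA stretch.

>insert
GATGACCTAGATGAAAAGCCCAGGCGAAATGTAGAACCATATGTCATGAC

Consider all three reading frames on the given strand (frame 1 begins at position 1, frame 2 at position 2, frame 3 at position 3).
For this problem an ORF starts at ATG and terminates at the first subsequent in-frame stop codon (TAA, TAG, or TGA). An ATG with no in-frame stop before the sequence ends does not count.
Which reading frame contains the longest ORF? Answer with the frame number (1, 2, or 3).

2

Frame 1: GAT GAC CTA GAT GAA AAG CCC AGG CGA AAT GTA GAA CCA TAT GTC ATG — no ATG→stop ORF.
Frame 2: ATG ACC TAG ATG AAA AGC CCA GGC GAA ATG TAG AAC CAT ATG TCA TGA — ATG at 2, stop TAG at 8 → 9 nt; ATG at 11, stop TAG at 32 → 24 nt; ATG at 29, stop TAG at 32 → 6 nt; ATG at 41, stop TGA at 47 → 9 nt.
Frame 3: TGA CCT AGA TGA AAA GCC CAG GCG AAA TGT AGA ACC ATA TGT CAT GAC — no ATG→stop ORF.
Longest ORF is 24 nt in frame 2 (positions 11–34).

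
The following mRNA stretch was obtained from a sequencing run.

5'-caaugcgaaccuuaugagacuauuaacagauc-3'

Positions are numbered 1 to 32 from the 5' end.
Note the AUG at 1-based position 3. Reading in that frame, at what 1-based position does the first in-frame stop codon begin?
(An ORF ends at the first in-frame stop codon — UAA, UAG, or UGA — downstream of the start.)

15

Codons from position 3: AUG (3–5), CGA (6–8), ACC (9–11), UUA (12–14), UGA (15–17).
UGA is a stop codon; it begins at position 15.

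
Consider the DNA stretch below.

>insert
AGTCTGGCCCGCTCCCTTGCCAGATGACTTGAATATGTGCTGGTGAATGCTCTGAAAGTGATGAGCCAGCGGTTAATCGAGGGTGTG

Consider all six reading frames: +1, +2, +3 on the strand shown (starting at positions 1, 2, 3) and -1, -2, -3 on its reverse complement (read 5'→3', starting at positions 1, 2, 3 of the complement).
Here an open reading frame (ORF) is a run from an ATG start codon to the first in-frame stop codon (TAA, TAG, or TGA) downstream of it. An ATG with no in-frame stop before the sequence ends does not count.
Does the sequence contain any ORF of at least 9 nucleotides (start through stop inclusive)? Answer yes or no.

yes

Reverse complement (5'→3'): CACACCCTCGATTAACCGCTGGCTCATCACTTTCAGAGCATTCACCAGCACATATTCAAGTCATCTGGCAAGGGAGCGGGCCAGACT
Frame +1: AGT CTG GCC CGC TCC CTT GCC AGA TGA CTT GAA TAT GTG CTG GTG AAT GCT CTG AAA GTG ATG AGC CAG CGG TTA ATC GAG GGT GTG — no ATG→stop ORF.
Frame +2: GTC TGG CCC GCT CCC TTG CCA GAT GAC TTG AAT ATG TGC TGG TGA ATG CTC TGA AAG TGA TGA GCC AGC GGT TAA TCG AGG GTG — ATG at 35, stop TGA at 44 → 12 nt; ATG at 47, stop TGA at 53 → 9 nt.
Frame +3: TCT GGC CCG CTC CCT TGC CAG ATG ACT TGA ATA TGT GCT GGT GAA TGC TCT GAA AGT GAT GAG CCA GCG GTT AAT CGA GGG TGT — ATG at 24, stop TGA at 30 → 9 nt.
Frame -1: CAC ACC CTC GAT TAA CCG CTG GCT CAT CAC TTT CAG AGC ATT CAC CAG CAC ATA TTC AAG TCA TCT GGC AAG GGA GCG GGC CAG ACT — no ATG→stop ORF.
Frame -2: ACA CCC TCG ATT AAC CGC TGG CTC ATC ACT TTC AGA GCA TTC ACC AGC ACA TAT TCA AGT CAT CTG GCA AGG GAG CGG GCC AGA — no ATG→stop ORF.
Frame -3: CAC CCT CGA TTA ACC GCT GGC TCA TCA CTT TCA GAG CAT TCA CCA GCA CAT ATT CAA GTC ATC TGG CAA GGG AGC GGG CCA GAC — no ATG→stop ORF.
Frame +2 has an ORF of 12 nucleotides (positions 35–46) ≥ 9, so yes.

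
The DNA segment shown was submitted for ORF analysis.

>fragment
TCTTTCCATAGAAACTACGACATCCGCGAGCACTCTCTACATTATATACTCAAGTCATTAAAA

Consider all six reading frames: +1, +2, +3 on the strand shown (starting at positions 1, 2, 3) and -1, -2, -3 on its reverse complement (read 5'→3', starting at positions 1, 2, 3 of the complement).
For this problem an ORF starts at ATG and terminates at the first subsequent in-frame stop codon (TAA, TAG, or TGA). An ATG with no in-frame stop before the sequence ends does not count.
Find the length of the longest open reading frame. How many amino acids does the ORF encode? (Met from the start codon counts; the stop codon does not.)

2

Reverse complement (5'→3'): TTTTAATGACTTGAGTATATAATGTAGAGAGTGCTCGCGGATGTCGTAGTTTCTATGGAAAGA
Frame +1: TCT TTC CAT AGA AAC TAC GAC ATC CGC GAG CAC TCT CTA CAT TAT ATA CTC AAG TCA TTA AAA — no ATG→stop ORF.
Frame +2: CTT TCC ATA GAA ACT ACG ACA TCC GCG AGC ACT CTC TAC ATT ATA TAC TCA AGT CAT TAA — no ATG→stop ORF.
Frame +3: TTT CCA TAG AAA CTA CGA CAT CCG CGA GCA CTC TCT ACA TTA TAT ACT CAA GTC ATT AAA — no ATG→stop ORF.
Frame -1: TTT TAA TGA CTT GAG TAT ATA ATG TAG AGA GTG CTC GCG GAT GTC GTA GTT TCT ATG GAA AGA — ATG at 22, stop TAG at 25 → 6 nt.
Frame -2: TTT AAT GAC TTG AGT ATA TAA TGT AGA GAG TGC TCG CGG ATG TCG TAG TTT CTA TGG AAA — ATG at 41, stop TAG at 47 → 9 nt.
Frame -3: TTA ATG ACT TGA GTA TAT AAT GTA GAG AGT GCT CGC GGA TGT CGT AGT TTC TAT GGA AAG — ATG at 6, stop TGA at 12 → 9 nt.
Longest: frame -2, positions 41–49, 9 nt = 3 codons = 2 aa. → 2 amino acids.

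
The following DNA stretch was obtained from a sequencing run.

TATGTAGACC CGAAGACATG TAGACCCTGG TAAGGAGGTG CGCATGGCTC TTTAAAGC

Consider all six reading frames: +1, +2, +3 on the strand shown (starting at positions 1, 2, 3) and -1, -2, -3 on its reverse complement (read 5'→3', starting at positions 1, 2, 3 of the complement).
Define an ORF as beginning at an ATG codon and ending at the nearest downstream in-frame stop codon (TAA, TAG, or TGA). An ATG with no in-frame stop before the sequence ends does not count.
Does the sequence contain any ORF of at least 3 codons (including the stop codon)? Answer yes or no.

Reverse complement (5'→3'): GCTTTAAAGAGCCATGCGCACCTCCTTACCAGGGTCTACATGTCTTCGGGTCTACATA
Frame +1: TAT GTA GAC CCG AAG ACA TGT AGA CCC TGG TAA GGA GGT GCG CAT GGC TCT TTA AAG — no ATG→stop ORF.
Frame +2: ATG TAG ACC CGA AGA CAT GTA GAC CCT GGT AAG GAG GTG CGC ATG GCT CTT TAA AGC — ATG at 2, stop TAG at 5 → 6 nt; ATG at 44, stop TAA at 53 → 12 nt.
Frame +3: TGT AGA CCC GAA GAC ATG TAG ACC CTG GTA AGG AGG TGC GCA TGG CTC TTT AAA — ATG at 18, stop TAG at 21 → 6 nt.
Frame -1: GCT TTA AAG AGC CAT GCG CAC CTC CTT ACC AGG GTC TAC ATG TCT TCG GGT CTA CAT — no ATG→stop ORF.
Frame -2: CTT TAA AGA GCC ATG CGC ACC TCC TTA CCA GGG TCT ACA TGT CTT CGG GTC TAC ATA — no ATG→stop ORF.
Frame -3: TTT AAA GAG CCA TGC GCA CCT CCT TAC CAG GGT CTA CAT GTC TTC GGG TCT ACA — no ATG→stop ORF.
Frame +2 has an ORF of 4 codons (positions 44–55) ≥ 3, so yes.

yes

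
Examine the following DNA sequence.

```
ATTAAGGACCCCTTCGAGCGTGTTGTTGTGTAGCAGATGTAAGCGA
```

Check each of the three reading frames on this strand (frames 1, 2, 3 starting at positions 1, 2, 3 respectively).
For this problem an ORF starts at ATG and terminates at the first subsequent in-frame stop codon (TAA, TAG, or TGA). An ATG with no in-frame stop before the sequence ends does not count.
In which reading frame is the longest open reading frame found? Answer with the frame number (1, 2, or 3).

1

Frame 1: ATT AAG GAC CCC TTC GAG CGT GTT GTT GTG TAG CAG ATG TAA GCG — ATG at 37, stop TAA at 40 → 6 nt.
Frame 2: TTA AGG ACC CCT TCG AGC GTG TTG TTG TGT AGC AGA TGT AAG CGA — no ATG→stop ORF.
Frame 3: TAA GGA CCC CTT CGA GCG TGT TGT TGT GTA GCA GAT GTA AGC — no ATG→stop ORF.
Longest ORF is 6 nt in frame 1 (positions 37–42).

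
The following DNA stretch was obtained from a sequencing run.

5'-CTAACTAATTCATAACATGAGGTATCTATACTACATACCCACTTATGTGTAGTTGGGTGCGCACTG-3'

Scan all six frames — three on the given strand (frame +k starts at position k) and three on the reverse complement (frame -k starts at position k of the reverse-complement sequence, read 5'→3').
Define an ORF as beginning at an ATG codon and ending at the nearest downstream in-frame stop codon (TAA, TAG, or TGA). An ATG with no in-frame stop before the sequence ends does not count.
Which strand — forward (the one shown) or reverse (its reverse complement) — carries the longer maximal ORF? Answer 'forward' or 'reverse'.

Reverse complement (5'→3'): CAGTGCGCACCCAACTACACATAAGTGGGTATGTAGTATAGATACCTCATGTTATGAATTAGTTAG
Frame +1: CTA ACT AAT TCA TAA CAT GAG GTA TCT ATA CTA CAT ACC CAC TTA TGT GTA GTT GGG TGC GCA CTG — no ATG→stop ORF.
Frame +2: TAA CTA ATT CAT AAC ATG AGG TAT CTA TAC TAC ATA CCC ACT TAT GTG TAG TTG GGT GCG CAC — ATG at 17, stop TAG at 50 → 36 nt.
Frame +3: AAC TAA TTC ATA ACA TGA GGT ATC TAT ACT ACA TAC CCA CTT ATG TGT AGT TGG GTG CGC ACT — no ATG→stop ORF.
Frame -1: CAG TGC GCA CCC AAC TAC ACA TAA GTG GGT ATG TAG TAT AGA TAC CTC ATG TTA TGA ATT AGT TAG — ATG at 31, stop TAG at 34 → 6 nt; ATG at 49, stop TGA at 55 → 9 nt.
Frame -2: AGT GCG CAC CCA ACT ACA CAT AAG TGG GTA TGT AGT ATA GAT ACC TCA TGT TAT GAA TTA GTT — no ATG→stop ORF.
Frame -3: GTG CGC ACC CAA CTA CAC ATA AGT GGG TAT GTA GTA TAG ATA CCT CAT GTT ATG AAT TAG TTA — ATG at 54, stop TAG at 60 → 9 nt.
Forward-strand max 36 nt; reverse-strand max 9 nt. The forward strand has the longer ORF.

forward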